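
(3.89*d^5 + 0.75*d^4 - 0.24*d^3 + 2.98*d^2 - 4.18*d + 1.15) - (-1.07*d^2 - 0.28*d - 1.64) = 3.89*d^5 + 0.75*d^4 - 0.24*d^3 + 4.05*d^2 - 3.9*d + 2.79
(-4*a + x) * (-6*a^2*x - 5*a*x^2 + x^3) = 24*a^3*x + 14*a^2*x^2 - 9*a*x^3 + x^4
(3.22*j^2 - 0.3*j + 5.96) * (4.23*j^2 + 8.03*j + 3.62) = 13.6206*j^4 + 24.5876*j^3 + 34.4582*j^2 + 46.7728*j + 21.5752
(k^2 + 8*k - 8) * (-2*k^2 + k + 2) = -2*k^4 - 15*k^3 + 26*k^2 + 8*k - 16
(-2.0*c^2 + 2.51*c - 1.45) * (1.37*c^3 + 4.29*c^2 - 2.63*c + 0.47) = -2.74*c^5 - 5.1413*c^4 + 14.0414*c^3 - 13.7618*c^2 + 4.9932*c - 0.6815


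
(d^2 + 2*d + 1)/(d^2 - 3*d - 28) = (d^2 + 2*d + 1)/(d^2 - 3*d - 28)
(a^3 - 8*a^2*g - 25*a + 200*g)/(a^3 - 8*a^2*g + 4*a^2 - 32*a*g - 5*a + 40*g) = (a - 5)/(a - 1)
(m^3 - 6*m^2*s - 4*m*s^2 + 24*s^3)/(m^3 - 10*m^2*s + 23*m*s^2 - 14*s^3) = (m^2 - 4*m*s - 12*s^2)/(m^2 - 8*m*s + 7*s^2)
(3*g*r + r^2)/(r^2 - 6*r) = (3*g + r)/(r - 6)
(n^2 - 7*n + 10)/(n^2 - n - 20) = (n - 2)/(n + 4)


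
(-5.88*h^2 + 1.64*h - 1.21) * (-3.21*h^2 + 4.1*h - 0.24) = 18.8748*h^4 - 29.3724*h^3 + 12.0193*h^2 - 5.3546*h + 0.2904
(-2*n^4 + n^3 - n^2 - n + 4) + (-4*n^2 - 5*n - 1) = -2*n^4 + n^3 - 5*n^2 - 6*n + 3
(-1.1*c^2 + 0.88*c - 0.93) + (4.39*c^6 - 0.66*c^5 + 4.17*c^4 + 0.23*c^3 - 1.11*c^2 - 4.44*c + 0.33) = 4.39*c^6 - 0.66*c^5 + 4.17*c^4 + 0.23*c^3 - 2.21*c^2 - 3.56*c - 0.6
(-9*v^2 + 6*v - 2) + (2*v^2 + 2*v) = -7*v^2 + 8*v - 2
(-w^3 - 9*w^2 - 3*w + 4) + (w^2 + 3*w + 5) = -w^3 - 8*w^2 + 9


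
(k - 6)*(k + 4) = k^2 - 2*k - 24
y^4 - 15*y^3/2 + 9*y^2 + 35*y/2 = y*(y - 5)*(y - 7/2)*(y + 1)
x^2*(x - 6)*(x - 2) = x^4 - 8*x^3 + 12*x^2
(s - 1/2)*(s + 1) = s^2 + s/2 - 1/2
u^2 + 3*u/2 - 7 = (u - 2)*(u + 7/2)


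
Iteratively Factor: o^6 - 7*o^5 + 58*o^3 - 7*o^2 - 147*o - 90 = (o - 5)*(o^5 - 2*o^4 - 10*o^3 + 8*o^2 + 33*o + 18) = (o - 5)*(o + 1)*(o^4 - 3*o^3 - 7*o^2 + 15*o + 18) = (o - 5)*(o + 1)^2*(o^3 - 4*o^2 - 3*o + 18) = (o - 5)*(o - 3)*(o + 1)^2*(o^2 - o - 6) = (o - 5)*(o - 3)*(o + 1)^2*(o + 2)*(o - 3)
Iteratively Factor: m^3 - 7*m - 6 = (m - 3)*(m^2 + 3*m + 2) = (m - 3)*(m + 1)*(m + 2)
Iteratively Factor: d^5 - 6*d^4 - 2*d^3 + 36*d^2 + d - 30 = (d + 2)*(d^4 - 8*d^3 + 14*d^2 + 8*d - 15) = (d - 5)*(d + 2)*(d^3 - 3*d^2 - d + 3) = (d - 5)*(d - 3)*(d + 2)*(d^2 - 1) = (d - 5)*(d - 3)*(d - 1)*(d + 2)*(d + 1)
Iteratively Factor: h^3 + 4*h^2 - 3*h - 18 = (h + 3)*(h^2 + h - 6) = (h + 3)^2*(h - 2)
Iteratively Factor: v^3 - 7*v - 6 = (v + 2)*(v^2 - 2*v - 3) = (v - 3)*(v + 2)*(v + 1)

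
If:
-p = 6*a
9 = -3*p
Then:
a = 1/2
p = -3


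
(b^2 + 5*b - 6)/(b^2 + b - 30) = (b - 1)/(b - 5)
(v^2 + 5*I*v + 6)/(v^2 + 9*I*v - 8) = (v^2 + 5*I*v + 6)/(v^2 + 9*I*v - 8)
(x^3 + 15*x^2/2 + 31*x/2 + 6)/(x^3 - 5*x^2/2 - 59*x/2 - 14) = (x + 3)/(x - 7)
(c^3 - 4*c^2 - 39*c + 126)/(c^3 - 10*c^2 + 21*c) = (c + 6)/c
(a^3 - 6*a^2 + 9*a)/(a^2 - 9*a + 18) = a*(a - 3)/(a - 6)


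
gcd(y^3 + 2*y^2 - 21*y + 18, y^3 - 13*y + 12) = y^2 - 4*y + 3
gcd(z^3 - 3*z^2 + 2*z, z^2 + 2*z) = z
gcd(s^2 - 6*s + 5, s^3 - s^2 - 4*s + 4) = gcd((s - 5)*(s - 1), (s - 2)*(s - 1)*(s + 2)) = s - 1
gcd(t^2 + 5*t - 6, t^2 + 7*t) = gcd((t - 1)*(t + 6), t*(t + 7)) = 1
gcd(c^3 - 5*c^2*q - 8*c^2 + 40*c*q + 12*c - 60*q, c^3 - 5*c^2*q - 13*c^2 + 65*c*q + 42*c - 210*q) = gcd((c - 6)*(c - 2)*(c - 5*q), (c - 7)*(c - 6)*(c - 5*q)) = -c^2 + 5*c*q + 6*c - 30*q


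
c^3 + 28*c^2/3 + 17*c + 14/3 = (c + 1/3)*(c + 2)*(c + 7)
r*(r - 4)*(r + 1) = r^3 - 3*r^2 - 4*r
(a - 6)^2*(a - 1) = a^3 - 13*a^2 + 48*a - 36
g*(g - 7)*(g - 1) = g^3 - 8*g^2 + 7*g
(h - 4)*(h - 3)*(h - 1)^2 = h^4 - 9*h^3 + 27*h^2 - 31*h + 12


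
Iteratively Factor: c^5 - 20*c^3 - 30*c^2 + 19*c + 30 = (c + 2)*(c^4 - 2*c^3 - 16*c^2 + 2*c + 15) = (c - 1)*(c + 2)*(c^3 - c^2 - 17*c - 15) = (c - 1)*(c + 1)*(c + 2)*(c^2 - 2*c - 15) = (c - 1)*(c + 1)*(c + 2)*(c + 3)*(c - 5)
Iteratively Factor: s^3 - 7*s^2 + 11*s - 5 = (s - 1)*(s^2 - 6*s + 5) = (s - 1)^2*(s - 5)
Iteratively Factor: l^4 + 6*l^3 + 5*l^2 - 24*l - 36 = (l - 2)*(l^3 + 8*l^2 + 21*l + 18) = (l - 2)*(l + 3)*(l^2 + 5*l + 6) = (l - 2)*(l + 3)^2*(l + 2)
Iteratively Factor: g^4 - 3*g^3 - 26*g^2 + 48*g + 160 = (g - 5)*(g^3 + 2*g^2 - 16*g - 32) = (g - 5)*(g + 2)*(g^2 - 16) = (g - 5)*(g - 4)*(g + 2)*(g + 4)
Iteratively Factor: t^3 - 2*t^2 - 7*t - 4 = (t - 4)*(t^2 + 2*t + 1) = (t - 4)*(t + 1)*(t + 1)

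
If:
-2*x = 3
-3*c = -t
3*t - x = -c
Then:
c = -3/20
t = -9/20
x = -3/2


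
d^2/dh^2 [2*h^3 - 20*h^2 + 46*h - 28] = 12*h - 40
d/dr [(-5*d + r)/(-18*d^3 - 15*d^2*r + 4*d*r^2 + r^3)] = (-18*d^3 - 15*d^2*r + 4*d*r^2 + r^3 + (5*d - r)*(-15*d^2 + 8*d*r + 3*r^2))/(18*d^3 + 15*d^2*r - 4*d*r^2 - r^3)^2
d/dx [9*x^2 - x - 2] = 18*x - 1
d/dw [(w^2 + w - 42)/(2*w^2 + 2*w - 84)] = 0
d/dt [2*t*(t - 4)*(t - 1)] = 6*t^2 - 20*t + 8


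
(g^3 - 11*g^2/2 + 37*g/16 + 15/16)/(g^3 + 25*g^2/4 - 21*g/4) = (4*g^2 - 19*g - 5)/(4*g*(g + 7))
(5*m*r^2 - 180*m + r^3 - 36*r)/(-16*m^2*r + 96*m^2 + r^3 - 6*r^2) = (5*m*r + 30*m + r^2 + 6*r)/(-16*m^2 + r^2)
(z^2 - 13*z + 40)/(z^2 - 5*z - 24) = (z - 5)/(z + 3)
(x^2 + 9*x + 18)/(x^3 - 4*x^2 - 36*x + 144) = (x + 3)/(x^2 - 10*x + 24)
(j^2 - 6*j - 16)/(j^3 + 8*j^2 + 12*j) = (j - 8)/(j*(j + 6))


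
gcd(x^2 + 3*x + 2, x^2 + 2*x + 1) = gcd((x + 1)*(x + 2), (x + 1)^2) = x + 1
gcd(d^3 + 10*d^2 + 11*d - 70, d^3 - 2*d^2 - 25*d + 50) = d^2 + 3*d - 10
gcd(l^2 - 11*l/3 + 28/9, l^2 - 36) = 1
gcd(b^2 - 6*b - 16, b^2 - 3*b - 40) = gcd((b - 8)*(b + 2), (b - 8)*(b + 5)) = b - 8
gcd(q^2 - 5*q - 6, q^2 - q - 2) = q + 1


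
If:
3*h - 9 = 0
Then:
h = 3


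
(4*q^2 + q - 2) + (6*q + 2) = 4*q^2 + 7*q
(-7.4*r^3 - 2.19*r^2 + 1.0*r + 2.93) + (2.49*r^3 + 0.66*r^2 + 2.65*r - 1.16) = -4.91*r^3 - 1.53*r^2 + 3.65*r + 1.77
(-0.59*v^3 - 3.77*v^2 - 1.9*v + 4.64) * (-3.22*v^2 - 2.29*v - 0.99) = 1.8998*v^5 + 13.4905*v^4 + 15.3354*v^3 - 6.8575*v^2 - 8.7446*v - 4.5936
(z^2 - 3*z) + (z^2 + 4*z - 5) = 2*z^2 + z - 5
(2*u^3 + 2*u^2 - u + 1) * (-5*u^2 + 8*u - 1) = -10*u^5 + 6*u^4 + 19*u^3 - 15*u^2 + 9*u - 1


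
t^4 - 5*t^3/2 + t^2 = t^2*(t - 2)*(t - 1/2)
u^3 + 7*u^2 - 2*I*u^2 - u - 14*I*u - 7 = (u + 7)*(u - I)^2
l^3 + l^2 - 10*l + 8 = (l - 2)*(l - 1)*(l + 4)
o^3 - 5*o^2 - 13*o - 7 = (o - 7)*(o + 1)^2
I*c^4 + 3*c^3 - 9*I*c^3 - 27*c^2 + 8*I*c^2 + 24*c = c*(c - 8)*(c - 3*I)*(I*c - I)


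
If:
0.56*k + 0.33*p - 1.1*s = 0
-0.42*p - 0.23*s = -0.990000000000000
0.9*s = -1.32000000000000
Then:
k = -4.74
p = 3.16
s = -1.47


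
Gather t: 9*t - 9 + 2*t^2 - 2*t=2*t^2 + 7*t - 9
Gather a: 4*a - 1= 4*a - 1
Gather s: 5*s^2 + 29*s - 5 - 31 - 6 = 5*s^2 + 29*s - 42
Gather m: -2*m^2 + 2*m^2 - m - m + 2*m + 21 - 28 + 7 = 0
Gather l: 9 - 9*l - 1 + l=8 - 8*l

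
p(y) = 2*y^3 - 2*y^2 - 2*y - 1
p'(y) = 6*y^2 - 4*y - 2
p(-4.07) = -160.83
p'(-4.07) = 113.67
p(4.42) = 123.79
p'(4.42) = 97.54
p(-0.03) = -0.94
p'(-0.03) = -1.87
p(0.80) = -2.86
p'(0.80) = -1.36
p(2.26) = 7.35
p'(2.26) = 19.61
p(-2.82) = -56.12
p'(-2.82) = 56.99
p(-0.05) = -0.91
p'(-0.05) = -1.78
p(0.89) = -2.95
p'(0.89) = -0.81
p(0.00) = -1.00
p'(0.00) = -2.00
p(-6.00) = -493.00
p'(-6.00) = 238.00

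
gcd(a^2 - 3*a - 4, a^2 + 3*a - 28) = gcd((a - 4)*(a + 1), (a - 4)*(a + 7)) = a - 4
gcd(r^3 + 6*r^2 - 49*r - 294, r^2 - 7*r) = r - 7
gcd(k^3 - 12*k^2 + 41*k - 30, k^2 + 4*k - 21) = 1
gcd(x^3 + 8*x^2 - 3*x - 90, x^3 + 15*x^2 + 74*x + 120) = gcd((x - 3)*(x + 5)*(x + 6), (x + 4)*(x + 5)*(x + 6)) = x^2 + 11*x + 30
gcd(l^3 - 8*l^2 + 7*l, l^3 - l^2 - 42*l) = l^2 - 7*l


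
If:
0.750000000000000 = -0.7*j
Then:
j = -1.07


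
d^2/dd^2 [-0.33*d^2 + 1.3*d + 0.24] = -0.660000000000000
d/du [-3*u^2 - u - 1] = -6*u - 1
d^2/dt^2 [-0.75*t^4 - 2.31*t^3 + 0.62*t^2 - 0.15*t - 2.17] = -9.0*t^2 - 13.86*t + 1.24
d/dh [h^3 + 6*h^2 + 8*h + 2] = 3*h^2 + 12*h + 8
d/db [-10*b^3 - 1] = -30*b^2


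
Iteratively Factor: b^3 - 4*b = (b - 2)*(b^2 + 2*b) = b*(b - 2)*(b + 2)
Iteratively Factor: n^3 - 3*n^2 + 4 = (n - 2)*(n^2 - n - 2) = (n - 2)^2*(n + 1)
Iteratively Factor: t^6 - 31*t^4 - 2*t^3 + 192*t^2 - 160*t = (t - 2)*(t^5 + 2*t^4 - 27*t^3 - 56*t^2 + 80*t) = t*(t - 2)*(t^4 + 2*t^3 - 27*t^2 - 56*t + 80) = t*(t - 2)*(t - 1)*(t^3 + 3*t^2 - 24*t - 80) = t*(t - 2)*(t - 1)*(t + 4)*(t^2 - t - 20) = t*(t - 5)*(t - 2)*(t - 1)*(t + 4)*(t + 4)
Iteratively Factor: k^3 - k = (k - 1)*(k^2 + k) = k*(k - 1)*(k + 1)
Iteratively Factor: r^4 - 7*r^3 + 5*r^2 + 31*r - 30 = (r - 5)*(r^3 - 2*r^2 - 5*r + 6) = (r - 5)*(r - 1)*(r^2 - r - 6) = (r - 5)*(r - 1)*(r + 2)*(r - 3)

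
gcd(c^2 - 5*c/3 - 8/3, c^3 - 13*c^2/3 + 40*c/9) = c - 8/3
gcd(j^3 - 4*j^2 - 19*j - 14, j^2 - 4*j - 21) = j - 7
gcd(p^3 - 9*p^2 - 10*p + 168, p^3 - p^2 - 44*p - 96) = p + 4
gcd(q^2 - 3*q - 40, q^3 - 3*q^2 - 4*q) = 1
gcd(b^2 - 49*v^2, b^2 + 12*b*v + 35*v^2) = b + 7*v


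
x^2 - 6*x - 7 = (x - 7)*(x + 1)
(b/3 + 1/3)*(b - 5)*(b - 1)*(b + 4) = b^4/3 - b^3/3 - 7*b^2 + b/3 + 20/3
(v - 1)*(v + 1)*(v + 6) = v^3 + 6*v^2 - v - 6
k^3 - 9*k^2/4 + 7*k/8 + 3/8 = (k - 3/2)*(k - 1)*(k + 1/4)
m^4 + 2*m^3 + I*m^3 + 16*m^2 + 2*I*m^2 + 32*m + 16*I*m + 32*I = (m + 2)*(m - 4*I)*(m + I)*(m + 4*I)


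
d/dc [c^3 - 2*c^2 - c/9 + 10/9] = 3*c^2 - 4*c - 1/9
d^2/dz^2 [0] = 0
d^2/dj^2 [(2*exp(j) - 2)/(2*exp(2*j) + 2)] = (exp(4*j) - 4*exp(3*j) - 6*exp(2*j) + 4*exp(j) + 1)*exp(j)/(exp(6*j) + 3*exp(4*j) + 3*exp(2*j) + 1)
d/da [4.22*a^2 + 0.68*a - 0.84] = 8.44*a + 0.68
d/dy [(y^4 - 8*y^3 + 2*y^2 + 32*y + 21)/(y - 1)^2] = 2*(y^4 - 6*y^3 + 12*y^2 - 18*y - 37)/(y^3 - 3*y^2 + 3*y - 1)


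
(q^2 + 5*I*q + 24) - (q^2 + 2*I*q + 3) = 3*I*q + 21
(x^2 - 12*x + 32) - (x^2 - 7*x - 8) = 40 - 5*x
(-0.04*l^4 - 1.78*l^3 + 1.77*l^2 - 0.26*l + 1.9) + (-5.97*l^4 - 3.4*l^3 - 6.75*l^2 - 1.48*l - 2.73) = -6.01*l^4 - 5.18*l^3 - 4.98*l^2 - 1.74*l - 0.83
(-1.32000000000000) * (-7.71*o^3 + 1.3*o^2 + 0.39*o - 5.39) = 10.1772*o^3 - 1.716*o^2 - 0.5148*o + 7.1148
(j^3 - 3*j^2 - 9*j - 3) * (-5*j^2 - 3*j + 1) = -5*j^5 + 12*j^4 + 55*j^3 + 39*j^2 - 3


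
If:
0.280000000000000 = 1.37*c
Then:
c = 0.20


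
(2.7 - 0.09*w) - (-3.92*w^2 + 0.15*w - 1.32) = 3.92*w^2 - 0.24*w + 4.02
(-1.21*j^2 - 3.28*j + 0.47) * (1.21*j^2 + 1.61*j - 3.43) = -1.4641*j^4 - 5.9169*j^3 - 0.561800000000001*j^2 + 12.0071*j - 1.6121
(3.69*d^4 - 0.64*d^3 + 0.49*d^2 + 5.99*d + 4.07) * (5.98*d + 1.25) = 22.0662*d^5 + 0.785299999999999*d^4 + 2.1302*d^3 + 36.4327*d^2 + 31.8261*d + 5.0875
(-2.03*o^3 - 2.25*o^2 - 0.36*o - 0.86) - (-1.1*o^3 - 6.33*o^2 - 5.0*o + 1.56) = -0.93*o^3 + 4.08*o^2 + 4.64*o - 2.42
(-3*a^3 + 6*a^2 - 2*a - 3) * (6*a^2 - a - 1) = -18*a^5 + 39*a^4 - 15*a^3 - 22*a^2 + 5*a + 3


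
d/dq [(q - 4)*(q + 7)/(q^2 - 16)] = -3/(q^2 + 8*q + 16)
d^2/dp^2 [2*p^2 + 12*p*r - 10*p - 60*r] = 4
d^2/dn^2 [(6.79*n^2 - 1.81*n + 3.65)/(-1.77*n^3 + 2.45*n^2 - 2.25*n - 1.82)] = (-42.5447820000001*n^6 + 34.0232940000001*n^5 - 22.0683600000002*n^4 + 491.930534*n^3 - 470.299968*n^2 + 239.69715*n - 129.313242)/(5.545233*n^9 - 23.026815*n^8 + 53.02035*n^7 - 56.143241*n^6 + 20.04417*n^5 + 39.053175*n^4 - 31.217031*n^3 + 3.29511*n^2 + 22.3587*n + 6.028568)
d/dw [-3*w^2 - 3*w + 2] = -6*w - 3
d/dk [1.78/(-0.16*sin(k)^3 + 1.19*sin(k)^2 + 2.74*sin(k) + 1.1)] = (0.8544*sin(k)^2 - 4.2364*sin(k) - 4.8772)*cos(k)/(-0.16*sin(k)^3 + 1.19*sin(k)^2 + 2.74*sin(k) + 1.1)^2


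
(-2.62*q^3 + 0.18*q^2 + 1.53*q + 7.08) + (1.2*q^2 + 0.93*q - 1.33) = -2.62*q^3 + 1.38*q^2 + 2.46*q + 5.75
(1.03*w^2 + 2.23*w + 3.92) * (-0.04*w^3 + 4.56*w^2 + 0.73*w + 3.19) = -0.0412*w^5 + 4.6076*w^4 + 10.7639*w^3 + 22.7888*w^2 + 9.9753*w + 12.5048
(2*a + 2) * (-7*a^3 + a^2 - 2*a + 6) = -14*a^4 - 12*a^3 - 2*a^2 + 8*a + 12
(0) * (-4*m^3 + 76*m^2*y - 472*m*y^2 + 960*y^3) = 0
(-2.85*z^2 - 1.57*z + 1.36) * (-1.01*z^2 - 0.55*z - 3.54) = 2.8785*z^4 + 3.1532*z^3 + 9.5789*z^2 + 4.8098*z - 4.8144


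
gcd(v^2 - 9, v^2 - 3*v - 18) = v + 3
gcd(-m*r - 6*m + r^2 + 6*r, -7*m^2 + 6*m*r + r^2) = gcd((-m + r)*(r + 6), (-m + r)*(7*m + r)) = -m + r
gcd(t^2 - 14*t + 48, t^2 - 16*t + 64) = t - 8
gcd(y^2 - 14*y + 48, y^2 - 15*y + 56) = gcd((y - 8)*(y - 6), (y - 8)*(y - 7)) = y - 8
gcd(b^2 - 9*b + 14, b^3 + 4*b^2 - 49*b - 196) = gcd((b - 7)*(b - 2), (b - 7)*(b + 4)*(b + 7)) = b - 7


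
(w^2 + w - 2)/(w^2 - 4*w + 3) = (w + 2)/(w - 3)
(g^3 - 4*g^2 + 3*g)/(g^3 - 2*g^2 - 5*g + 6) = g/(g + 2)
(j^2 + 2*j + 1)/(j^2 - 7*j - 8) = (j + 1)/(j - 8)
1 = 1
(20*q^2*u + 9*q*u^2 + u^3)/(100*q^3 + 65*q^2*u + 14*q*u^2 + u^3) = u/(5*q + u)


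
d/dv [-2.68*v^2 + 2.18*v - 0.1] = 2.18 - 5.36*v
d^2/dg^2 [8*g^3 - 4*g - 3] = 48*g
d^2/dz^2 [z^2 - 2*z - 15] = 2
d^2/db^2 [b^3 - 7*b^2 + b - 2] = 6*b - 14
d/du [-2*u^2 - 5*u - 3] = -4*u - 5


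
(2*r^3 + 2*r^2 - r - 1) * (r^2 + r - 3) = 2*r^5 + 4*r^4 - 5*r^3 - 8*r^2 + 2*r + 3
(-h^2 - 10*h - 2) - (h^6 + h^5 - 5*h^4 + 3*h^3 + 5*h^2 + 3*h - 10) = -h^6 - h^5 + 5*h^4 - 3*h^3 - 6*h^2 - 13*h + 8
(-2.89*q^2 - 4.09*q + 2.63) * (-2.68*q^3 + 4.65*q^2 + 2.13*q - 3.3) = 7.7452*q^5 - 2.4773*q^4 - 32.2226*q^3 + 13.0548*q^2 + 19.0989*q - 8.679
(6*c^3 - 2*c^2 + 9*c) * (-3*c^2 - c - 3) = -18*c^5 - 43*c^3 - 3*c^2 - 27*c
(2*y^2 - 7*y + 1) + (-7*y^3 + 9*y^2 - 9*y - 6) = -7*y^3 + 11*y^2 - 16*y - 5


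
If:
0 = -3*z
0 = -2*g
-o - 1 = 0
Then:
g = 0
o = -1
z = 0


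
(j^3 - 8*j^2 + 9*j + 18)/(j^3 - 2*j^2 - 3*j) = (j - 6)/j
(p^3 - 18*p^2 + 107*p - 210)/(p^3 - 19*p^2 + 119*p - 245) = (p - 6)/(p - 7)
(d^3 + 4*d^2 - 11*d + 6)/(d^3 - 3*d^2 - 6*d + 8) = (d^2 + 5*d - 6)/(d^2 - 2*d - 8)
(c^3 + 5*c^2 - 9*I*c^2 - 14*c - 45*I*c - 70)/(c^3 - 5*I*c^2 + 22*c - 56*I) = (c + 5)/(c + 4*I)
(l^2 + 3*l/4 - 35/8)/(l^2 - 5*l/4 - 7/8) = (2*l + 5)/(2*l + 1)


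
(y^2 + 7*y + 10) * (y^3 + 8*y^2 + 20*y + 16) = y^5 + 15*y^4 + 86*y^3 + 236*y^2 + 312*y + 160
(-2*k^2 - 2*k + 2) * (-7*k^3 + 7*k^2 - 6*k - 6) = 14*k^5 - 16*k^3 + 38*k^2 - 12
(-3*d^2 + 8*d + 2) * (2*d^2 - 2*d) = -6*d^4 + 22*d^3 - 12*d^2 - 4*d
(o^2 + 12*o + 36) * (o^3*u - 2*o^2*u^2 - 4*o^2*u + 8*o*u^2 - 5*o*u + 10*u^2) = o^5*u - 2*o^4*u^2 + 8*o^4*u - 16*o^3*u^2 - 17*o^3*u + 34*o^2*u^2 - 204*o^2*u + 408*o*u^2 - 180*o*u + 360*u^2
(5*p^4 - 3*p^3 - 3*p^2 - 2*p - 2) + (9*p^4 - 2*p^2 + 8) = 14*p^4 - 3*p^3 - 5*p^2 - 2*p + 6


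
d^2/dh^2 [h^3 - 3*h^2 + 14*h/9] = 6*h - 6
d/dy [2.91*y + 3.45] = 2.91000000000000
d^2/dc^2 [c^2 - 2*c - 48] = 2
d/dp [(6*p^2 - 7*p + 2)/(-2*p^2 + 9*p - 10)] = 4*(10*p^2 - 28*p + 13)/(4*p^4 - 36*p^3 + 121*p^2 - 180*p + 100)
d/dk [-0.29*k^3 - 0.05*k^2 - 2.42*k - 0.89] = -0.87*k^2 - 0.1*k - 2.42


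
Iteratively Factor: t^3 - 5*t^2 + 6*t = (t - 2)*(t^2 - 3*t) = t*(t - 2)*(t - 3)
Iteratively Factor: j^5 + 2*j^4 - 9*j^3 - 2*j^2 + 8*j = (j)*(j^4 + 2*j^3 - 9*j^2 - 2*j + 8) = j*(j + 1)*(j^3 + j^2 - 10*j + 8) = j*(j + 1)*(j + 4)*(j^2 - 3*j + 2) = j*(j - 1)*(j + 1)*(j + 4)*(j - 2)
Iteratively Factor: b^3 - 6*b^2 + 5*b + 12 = (b - 4)*(b^2 - 2*b - 3) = (b - 4)*(b + 1)*(b - 3)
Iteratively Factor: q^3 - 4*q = (q - 2)*(q^2 + 2*q) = (q - 2)*(q + 2)*(q)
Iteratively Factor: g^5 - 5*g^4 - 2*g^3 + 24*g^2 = (g - 4)*(g^4 - g^3 - 6*g^2) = g*(g - 4)*(g^3 - g^2 - 6*g) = g*(g - 4)*(g + 2)*(g^2 - 3*g) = g^2*(g - 4)*(g + 2)*(g - 3)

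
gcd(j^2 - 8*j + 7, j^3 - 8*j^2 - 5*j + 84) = j - 7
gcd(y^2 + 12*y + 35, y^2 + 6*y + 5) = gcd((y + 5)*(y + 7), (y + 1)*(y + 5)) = y + 5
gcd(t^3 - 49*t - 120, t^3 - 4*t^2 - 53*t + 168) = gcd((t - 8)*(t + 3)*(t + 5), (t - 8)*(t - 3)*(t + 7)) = t - 8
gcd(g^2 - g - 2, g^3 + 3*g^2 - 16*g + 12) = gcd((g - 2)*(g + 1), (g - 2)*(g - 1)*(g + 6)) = g - 2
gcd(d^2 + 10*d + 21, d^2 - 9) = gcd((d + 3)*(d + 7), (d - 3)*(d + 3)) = d + 3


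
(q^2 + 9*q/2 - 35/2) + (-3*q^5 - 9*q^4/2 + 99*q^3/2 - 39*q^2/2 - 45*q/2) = -3*q^5 - 9*q^4/2 + 99*q^3/2 - 37*q^2/2 - 18*q - 35/2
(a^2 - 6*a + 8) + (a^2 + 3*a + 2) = 2*a^2 - 3*a + 10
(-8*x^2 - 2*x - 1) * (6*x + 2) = -48*x^3 - 28*x^2 - 10*x - 2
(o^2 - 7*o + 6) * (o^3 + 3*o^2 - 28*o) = o^5 - 4*o^4 - 43*o^3 + 214*o^2 - 168*o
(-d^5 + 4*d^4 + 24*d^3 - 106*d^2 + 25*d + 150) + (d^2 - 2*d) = -d^5 + 4*d^4 + 24*d^3 - 105*d^2 + 23*d + 150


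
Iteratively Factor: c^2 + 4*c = (c + 4)*(c)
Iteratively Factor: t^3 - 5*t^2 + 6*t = (t)*(t^2 - 5*t + 6) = t*(t - 3)*(t - 2)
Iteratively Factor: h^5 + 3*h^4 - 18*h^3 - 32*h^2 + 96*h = (h)*(h^4 + 3*h^3 - 18*h^2 - 32*h + 96) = h*(h + 4)*(h^3 - h^2 - 14*h + 24) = h*(h + 4)^2*(h^2 - 5*h + 6) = h*(h - 3)*(h + 4)^2*(h - 2)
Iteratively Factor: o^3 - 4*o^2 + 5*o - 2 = (o - 1)*(o^2 - 3*o + 2) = (o - 2)*(o - 1)*(o - 1)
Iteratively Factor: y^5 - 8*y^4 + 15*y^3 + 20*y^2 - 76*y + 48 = (y - 1)*(y^4 - 7*y^3 + 8*y^2 + 28*y - 48) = (y - 2)*(y - 1)*(y^3 - 5*y^2 - 2*y + 24) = (y - 2)*(y - 1)*(y + 2)*(y^2 - 7*y + 12) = (y - 4)*(y - 2)*(y - 1)*(y + 2)*(y - 3)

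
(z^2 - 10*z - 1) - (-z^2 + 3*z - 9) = 2*z^2 - 13*z + 8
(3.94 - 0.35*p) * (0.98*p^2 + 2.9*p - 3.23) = -0.343*p^3 + 2.8462*p^2 + 12.5565*p - 12.7262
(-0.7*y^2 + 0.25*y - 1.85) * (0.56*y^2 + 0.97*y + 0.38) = -0.392*y^4 - 0.539*y^3 - 1.0595*y^2 - 1.6995*y - 0.703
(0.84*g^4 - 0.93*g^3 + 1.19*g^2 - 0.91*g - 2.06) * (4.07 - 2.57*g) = -2.1588*g^5 + 5.8089*g^4 - 6.8434*g^3 + 7.182*g^2 + 1.5905*g - 8.3842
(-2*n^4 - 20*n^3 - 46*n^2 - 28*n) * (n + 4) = -2*n^5 - 28*n^4 - 126*n^3 - 212*n^2 - 112*n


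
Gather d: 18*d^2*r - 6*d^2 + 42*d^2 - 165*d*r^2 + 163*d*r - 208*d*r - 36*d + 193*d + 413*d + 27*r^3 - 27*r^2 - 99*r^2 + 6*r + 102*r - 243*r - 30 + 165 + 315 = d^2*(18*r + 36) + d*(-165*r^2 - 45*r + 570) + 27*r^3 - 126*r^2 - 135*r + 450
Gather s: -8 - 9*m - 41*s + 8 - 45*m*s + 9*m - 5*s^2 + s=-5*s^2 + s*(-45*m - 40)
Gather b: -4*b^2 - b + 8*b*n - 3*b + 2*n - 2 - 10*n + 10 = -4*b^2 + b*(8*n - 4) - 8*n + 8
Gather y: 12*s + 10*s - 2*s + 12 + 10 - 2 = 20*s + 20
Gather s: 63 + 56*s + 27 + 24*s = 80*s + 90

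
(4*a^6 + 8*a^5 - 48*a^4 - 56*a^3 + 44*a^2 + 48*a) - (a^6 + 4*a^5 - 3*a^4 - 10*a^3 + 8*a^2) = 3*a^6 + 4*a^5 - 45*a^4 - 46*a^3 + 36*a^2 + 48*a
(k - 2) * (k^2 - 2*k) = k^3 - 4*k^2 + 4*k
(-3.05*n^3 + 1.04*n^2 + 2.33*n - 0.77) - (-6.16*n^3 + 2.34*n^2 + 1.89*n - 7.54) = 3.11*n^3 - 1.3*n^2 + 0.44*n + 6.77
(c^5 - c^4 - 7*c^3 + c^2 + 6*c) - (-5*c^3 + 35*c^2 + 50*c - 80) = c^5 - c^4 - 2*c^3 - 34*c^2 - 44*c + 80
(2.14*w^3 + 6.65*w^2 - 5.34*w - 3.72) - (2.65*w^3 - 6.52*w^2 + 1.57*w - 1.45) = -0.51*w^3 + 13.17*w^2 - 6.91*w - 2.27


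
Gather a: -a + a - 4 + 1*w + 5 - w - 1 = 0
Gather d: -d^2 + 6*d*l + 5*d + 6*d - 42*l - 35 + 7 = -d^2 + d*(6*l + 11) - 42*l - 28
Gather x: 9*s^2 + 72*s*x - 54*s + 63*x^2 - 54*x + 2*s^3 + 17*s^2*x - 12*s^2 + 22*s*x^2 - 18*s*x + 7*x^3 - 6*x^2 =2*s^3 - 3*s^2 - 54*s + 7*x^3 + x^2*(22*s + 57) + x*(17*s^2 + 54*s - 54)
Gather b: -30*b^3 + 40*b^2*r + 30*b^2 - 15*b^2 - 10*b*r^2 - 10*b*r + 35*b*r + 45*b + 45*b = -30*b^3 + b^2*(40*r + 15) + b*(-10*r^2 + 25*r + 90)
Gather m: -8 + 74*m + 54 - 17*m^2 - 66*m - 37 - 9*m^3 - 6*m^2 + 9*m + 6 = -9*m^3 - 23*m^2 + 17*m + 15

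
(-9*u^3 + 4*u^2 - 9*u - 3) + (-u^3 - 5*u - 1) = -10*u^3 + 4*u^2 - 14*u - 4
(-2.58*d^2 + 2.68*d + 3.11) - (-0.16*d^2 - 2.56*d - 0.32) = -2.42*d^2 + 5.24*d + 3.43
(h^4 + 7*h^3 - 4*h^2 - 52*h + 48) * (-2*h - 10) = -2*h^5 - 24*h^4 - 62*h^3 + 144*h^2 + 424*h - 480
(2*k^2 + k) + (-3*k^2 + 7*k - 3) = -k^2 + 8*k - 3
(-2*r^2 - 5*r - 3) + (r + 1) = -2*r^2 - 4*r - 2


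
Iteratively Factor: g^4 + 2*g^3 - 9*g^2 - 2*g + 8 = (g - 2)*(g^3 + 4*g^2 - g - 4) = (g - 2)*(g - 1)*(g^2 + 5*g + 4) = (g - 2)*(g - 1)*(g + 1)*(g + 4)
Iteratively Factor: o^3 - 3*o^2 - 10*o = (o)*(o^2 - 3*o - 10) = o*(o - 5)*(o + 2)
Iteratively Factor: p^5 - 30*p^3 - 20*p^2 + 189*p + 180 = (p + 3)*(p^4 - 3*p^3 - 21*p^2 + 43*p + 60) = (p + 1)*(p + 3)*(p^3 - 4*p^2 - 17*p + 60) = (p - 5)*(p + 1)*(p + 3)*(p^2 + p - 12) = (p - 5)*(p - 3)*(p + 1)*(p + 3)*(p + 4)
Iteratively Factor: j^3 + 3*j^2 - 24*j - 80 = (j + 4)*(j^2 - j - 20) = (j + 4)^2*(j - 5)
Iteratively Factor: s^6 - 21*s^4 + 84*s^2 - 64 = (s + 4)*(s^5 - 4*s^4 - 5*s^3 + 20*s^2 + 4*s - 16) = (s + 2)*(s + 4)*(s^4 - 6*s^3 + 7*s^2 + 6*s - 8) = (s - 1)*(s + 2)*(s + 4)*(s^3 - 5*s^2 + 2*s + 8) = (s - 1)*(s + 1)*(s + 2)*(s + 4)*(s^2 - 6*s + 8) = (s - 2)*(s - 1)*(s + 1)*(s + 2)*(s + 4)*(s - 4)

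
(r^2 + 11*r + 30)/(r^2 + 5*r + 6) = (r^2 + 11*r + 30)/(r^2 + 5*r + 6)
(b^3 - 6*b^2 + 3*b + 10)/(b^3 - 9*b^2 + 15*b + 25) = (b - 2)/(b - 5)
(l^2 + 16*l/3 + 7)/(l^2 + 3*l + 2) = (l^2 + 16*l/3 + 7)/(l^2 + 3*l + 2)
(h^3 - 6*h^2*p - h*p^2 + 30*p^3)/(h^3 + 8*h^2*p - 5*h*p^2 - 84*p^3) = (h^2 - 3*h*p - 10*p^2)/(h^2 + 11*h*p + 28*p^2)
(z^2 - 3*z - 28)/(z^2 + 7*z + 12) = (z - 7)/(z + 3)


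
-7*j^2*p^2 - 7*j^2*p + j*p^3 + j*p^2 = p*(-7*j + p)*(j*p + j)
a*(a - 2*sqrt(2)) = a^2 - 2*sqrt(2)*a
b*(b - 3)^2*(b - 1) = b^4 - 7*b^3 + 15*b^2 - 9*b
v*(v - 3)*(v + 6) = v^3 + 3*v^2 - 18*v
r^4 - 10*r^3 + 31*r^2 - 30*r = r*(r - 5)*(r - 3)*(r - 2)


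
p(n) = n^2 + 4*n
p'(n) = 2*n + 4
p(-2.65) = -3.58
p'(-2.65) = -1.30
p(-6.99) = 20.90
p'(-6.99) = -9.98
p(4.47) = 37.86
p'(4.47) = 12.94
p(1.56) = 8.67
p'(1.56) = 7.12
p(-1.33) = -3.55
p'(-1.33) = 1.34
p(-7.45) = 25.70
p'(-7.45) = -10.90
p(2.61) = 17.25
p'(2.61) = 9.22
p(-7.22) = 23.25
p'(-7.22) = -10.44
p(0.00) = 0.00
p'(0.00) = 4.00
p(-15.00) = 165.00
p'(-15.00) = -26.00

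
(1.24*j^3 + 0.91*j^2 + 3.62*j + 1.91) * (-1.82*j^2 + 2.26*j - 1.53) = -2.2568*j^5 + 1.1462*j^4 - 6.429*j^3 + 3.3127*j^2 - 1.222*j - 2.9223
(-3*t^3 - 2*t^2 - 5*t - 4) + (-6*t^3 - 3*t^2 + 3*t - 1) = -9*t^3 - 5*t^2 - 2*t - 5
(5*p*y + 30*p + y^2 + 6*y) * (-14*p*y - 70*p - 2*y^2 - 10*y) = -70*p^2*y^2 - 770*p^2*y - 2100*p^2 - 24*p*y^3 - 264*p*y^2 - 720*p*y - 2*y^4 - 22*y^3 - 60*y^2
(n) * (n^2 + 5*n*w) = n^3 + 5*n^2*w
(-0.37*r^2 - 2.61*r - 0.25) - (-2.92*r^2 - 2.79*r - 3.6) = 2.55*r^2 + 0.18*r + 3.35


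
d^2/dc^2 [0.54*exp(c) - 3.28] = 0.54*exp(c)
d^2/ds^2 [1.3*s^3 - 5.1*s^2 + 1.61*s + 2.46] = 7.8*s - 10.2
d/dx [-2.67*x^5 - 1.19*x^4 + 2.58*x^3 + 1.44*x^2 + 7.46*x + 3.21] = -13.35*x^4 - 4.76*x^3 + 7.74*x^2 + 2.88*x + 7.46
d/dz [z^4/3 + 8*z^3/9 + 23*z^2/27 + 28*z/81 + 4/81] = 4*z^3/3 + 8*z^2/3 + 46*z/27 + 28/81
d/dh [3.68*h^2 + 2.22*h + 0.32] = 7.36*h + 2.22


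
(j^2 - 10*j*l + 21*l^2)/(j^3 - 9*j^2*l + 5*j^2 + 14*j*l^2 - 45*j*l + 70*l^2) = (j - 3*l)/(j^2 - 2*j*l + 5*j - 10*l)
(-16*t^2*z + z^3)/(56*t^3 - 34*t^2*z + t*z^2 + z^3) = z*(4*t + z)/(-14*t^2 + 5*t*z + z^2)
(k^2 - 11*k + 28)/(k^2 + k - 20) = (k - 7)/(k + 5)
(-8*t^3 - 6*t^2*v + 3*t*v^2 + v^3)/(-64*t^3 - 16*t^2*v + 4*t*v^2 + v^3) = (2*t^2 + t*v - v^2)/(16*t^2 - v^2)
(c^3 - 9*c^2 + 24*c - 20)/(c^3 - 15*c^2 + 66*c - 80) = (c - 2)/(c - 8)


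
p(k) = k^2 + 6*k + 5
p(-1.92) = -2.83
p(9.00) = 140.00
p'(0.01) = 6.02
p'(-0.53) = 4.94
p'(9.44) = 24.88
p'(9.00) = 24.00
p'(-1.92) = 2.16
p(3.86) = 43.06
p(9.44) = 150.75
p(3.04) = 32.48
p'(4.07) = 14.14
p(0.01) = 5.06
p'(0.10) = 6.20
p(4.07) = 45.98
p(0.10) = 5.61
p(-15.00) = 140.00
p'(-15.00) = -24.00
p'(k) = 2*k + 6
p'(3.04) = 12.08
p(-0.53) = 2.10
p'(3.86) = 13.72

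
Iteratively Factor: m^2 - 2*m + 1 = (m - 1)*(m - 1)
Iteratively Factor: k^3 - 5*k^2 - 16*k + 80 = (k - 5)*(k^2 - 16) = (k - 5)*(k + 4)*(k - 4)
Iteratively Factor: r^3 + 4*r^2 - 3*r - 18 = (r + 3)*(r^2 + r - 6) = (r + 3)^2*(r - 2)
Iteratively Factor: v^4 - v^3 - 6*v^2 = (v)*(v^3 - v^2 - 6*v) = v^2*(v^2 - v - 6) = v^2*(v - 3)*(v + 2)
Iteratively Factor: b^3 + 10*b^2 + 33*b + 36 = (b + 3)*(b^2 + 7*b + 12) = (b + 3)*(b + 4)*(b + 3)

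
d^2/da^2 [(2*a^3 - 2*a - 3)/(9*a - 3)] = 2*(6*a^3 - 6*a^2 + 2*a - 11)/(27*a^3 - 27*a^2 + 9*a - 1)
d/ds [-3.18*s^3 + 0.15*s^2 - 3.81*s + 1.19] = -9.54*s^2 + 0.3*s - 3.81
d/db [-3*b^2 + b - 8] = 1 - 6*b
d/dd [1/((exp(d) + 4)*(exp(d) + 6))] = 2*(-exp(d) - 5)*exp(d)/(exp(4*d) + 20*exp(3*d) + 148*exp(2*d) + 480*exp(d) + 576)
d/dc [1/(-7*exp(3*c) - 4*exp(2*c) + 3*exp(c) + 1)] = (21*exp(2*c) + 8*exp(c) - 3)*exp(c)/(7*exp(3*c) + 4*exp(2*c) - 3*exp(c) - 1)^2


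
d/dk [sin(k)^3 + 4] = 3*sin(k)^2*cos(k)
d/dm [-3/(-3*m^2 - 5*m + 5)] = 3*(-6*m - 5)/(3*m^2 + 5*m - 5)^2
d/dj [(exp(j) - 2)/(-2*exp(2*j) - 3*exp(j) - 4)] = ((exp(j) - 2)*(4*exp(j) + 3) - 2*exp(2*j) - 3*exp(j) - 4)*exp(j)/(2*exp(2*j) + 3*exp(j) + 4)^2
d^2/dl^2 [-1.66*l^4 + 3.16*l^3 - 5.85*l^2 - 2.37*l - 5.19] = -19.92*l^2 + 18.96*l - 11.7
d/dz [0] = 0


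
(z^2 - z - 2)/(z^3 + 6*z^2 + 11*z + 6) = (z - 2)/(z^2 + 5*z + 6)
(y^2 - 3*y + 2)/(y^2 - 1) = (y - 2)/(y + 1)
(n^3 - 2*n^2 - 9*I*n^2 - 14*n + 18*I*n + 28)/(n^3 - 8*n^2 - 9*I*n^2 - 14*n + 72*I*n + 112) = (n - 2)/(n - 8)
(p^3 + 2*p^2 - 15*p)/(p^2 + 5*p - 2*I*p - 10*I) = p*(p - 3)/(p - 2*I)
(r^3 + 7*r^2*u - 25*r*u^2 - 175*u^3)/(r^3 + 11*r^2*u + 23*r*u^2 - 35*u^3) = (r - 5*u)/(r - u)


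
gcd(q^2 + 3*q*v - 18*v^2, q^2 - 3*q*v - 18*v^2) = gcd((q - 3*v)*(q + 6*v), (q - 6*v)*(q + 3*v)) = 1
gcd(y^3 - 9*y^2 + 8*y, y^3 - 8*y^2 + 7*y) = y^2 - y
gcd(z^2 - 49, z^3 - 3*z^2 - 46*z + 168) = z + 7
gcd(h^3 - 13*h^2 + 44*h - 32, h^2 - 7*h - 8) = h - 8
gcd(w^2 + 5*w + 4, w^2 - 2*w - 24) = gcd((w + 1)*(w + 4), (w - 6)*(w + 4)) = w + 4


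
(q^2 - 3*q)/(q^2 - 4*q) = (q - 3)/(q - 4)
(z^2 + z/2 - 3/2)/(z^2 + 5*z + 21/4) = 2*(z - 1)/(2*z + 7)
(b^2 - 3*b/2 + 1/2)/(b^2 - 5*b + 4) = (b - 1/2)/(b - 4)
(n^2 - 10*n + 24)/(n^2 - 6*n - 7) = (-n^2 + 10*n - 24)/(-n^2 + 6*n + 7)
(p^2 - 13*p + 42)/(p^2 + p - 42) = (p - 7)/(p + 7)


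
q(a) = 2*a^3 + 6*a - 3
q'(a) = 6*a^2 + 6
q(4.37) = 190.13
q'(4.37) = 120.58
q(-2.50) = -49.25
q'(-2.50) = 43.50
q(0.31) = -1.08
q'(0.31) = 6.58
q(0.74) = 2.25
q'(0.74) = 9.29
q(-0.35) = -5.19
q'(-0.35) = 6.74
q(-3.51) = -110.55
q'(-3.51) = 79.92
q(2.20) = 31.50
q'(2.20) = 35.04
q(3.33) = 90.83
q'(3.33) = 72.53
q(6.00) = 465.00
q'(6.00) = 222.00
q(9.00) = 1509.00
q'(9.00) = 492.00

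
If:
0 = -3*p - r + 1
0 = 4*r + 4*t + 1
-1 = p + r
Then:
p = 1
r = -2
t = 7/4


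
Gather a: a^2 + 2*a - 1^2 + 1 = a^2 + 2*a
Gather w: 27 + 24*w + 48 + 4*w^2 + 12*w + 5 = 4*w^2 + 36*w + 80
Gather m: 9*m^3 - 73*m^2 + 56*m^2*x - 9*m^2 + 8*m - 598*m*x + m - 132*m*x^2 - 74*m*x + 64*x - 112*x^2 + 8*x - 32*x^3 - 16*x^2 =9*m^3 + m^2*(56*x - 82) + m*(-132*x^2 - 672*x + 9) - 32*x^3 - 128*x^2 + 72*x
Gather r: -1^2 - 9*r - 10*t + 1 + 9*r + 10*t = 0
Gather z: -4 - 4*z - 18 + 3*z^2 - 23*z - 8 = 3*z^2 - 27*z - 30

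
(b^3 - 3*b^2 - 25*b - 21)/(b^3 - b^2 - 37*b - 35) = (b + 3)/(b + 5)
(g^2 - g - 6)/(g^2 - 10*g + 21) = (g + 2)/(g - 7)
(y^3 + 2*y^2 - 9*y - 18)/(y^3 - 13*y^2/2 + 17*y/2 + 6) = 2*(y^2 + 5*y + 6)/(2*y^2 - 7*y - 4)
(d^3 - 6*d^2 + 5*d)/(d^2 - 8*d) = (d^2 - 6*d + 5)/(d - 8)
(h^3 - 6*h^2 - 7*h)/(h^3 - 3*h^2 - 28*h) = (h + 1)/(h + 4)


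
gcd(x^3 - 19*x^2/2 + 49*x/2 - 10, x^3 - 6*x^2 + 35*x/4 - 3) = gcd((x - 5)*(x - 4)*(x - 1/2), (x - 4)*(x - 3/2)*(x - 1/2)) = x^2 - 9*x/2 + 2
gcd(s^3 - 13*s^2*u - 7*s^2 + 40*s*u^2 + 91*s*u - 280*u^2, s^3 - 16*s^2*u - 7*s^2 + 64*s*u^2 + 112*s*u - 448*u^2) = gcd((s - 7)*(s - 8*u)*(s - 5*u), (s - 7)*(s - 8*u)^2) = s^2 - 8*s*u - 7*s + 56*u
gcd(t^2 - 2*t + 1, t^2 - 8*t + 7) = t - 1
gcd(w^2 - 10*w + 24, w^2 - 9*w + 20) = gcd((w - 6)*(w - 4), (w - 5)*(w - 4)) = w - 4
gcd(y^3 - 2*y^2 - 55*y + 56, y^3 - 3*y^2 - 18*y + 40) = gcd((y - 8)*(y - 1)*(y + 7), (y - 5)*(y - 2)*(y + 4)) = 1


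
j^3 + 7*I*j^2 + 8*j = j*(j - I)*(j + 8*I)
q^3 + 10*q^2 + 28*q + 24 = (q + 2)^2*(q + 6)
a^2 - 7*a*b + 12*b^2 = (a - 4*b)*(a - 3*b)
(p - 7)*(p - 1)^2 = p^3 - 9*p^2 + 15*p - 7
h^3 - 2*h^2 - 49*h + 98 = (h - 7)*(h - 2)*(h + 7)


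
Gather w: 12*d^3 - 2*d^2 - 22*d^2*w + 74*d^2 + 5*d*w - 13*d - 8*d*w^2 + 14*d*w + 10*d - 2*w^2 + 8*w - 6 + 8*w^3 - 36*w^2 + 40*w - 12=12*d^3 + 72*d^2 - 3*d + 8*w^3 + w^2*(-8*d - 38) + w*(-22*d^2 + 19*d + 48) - 18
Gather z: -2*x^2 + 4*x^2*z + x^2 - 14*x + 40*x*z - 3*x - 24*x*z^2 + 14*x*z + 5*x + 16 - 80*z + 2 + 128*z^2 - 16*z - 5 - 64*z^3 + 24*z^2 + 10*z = -x^2 - 12*x - 64*z^3 + z^2*(152 - 24*x) + z*(4*x^2 + 54*x - 86) + 13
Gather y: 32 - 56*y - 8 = 24 - 56*y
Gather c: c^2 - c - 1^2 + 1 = c^2 - c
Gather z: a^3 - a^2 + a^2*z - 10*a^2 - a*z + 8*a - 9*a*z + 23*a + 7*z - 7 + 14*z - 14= a^3 - 11*a^2 + 31*a + z*(a^2 - 10*a + 21) - 21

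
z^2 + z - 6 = (z - 2)*(z + 3)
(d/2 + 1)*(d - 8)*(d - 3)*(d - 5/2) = d^4/2 - 23*d^3/4 + 49*d^2/4 + 43*d/2 - 60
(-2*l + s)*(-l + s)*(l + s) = 2*l^3 - l^2*s - 2*l*s^2 + s^3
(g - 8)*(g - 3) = g^2 - 11*g + 24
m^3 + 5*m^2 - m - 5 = (m - 1)*(m + 1)*(m + 5)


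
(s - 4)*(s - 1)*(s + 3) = s^3 - 2*s^2 - 11*s + 12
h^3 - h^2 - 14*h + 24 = (h - 3)*(h - 2)*(h + 4)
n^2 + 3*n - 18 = (n - 3)*(n + 6)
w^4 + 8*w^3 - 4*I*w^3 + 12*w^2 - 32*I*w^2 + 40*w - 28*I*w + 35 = (w + 7)*(w - 5*I)*(-I*w + 1)*(I*w + I)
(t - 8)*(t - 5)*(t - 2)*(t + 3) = t^4 - 12*t^3 + 21*t^2 + 118*t - 240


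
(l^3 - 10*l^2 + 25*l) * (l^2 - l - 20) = l^5 - 11*l^4 + 15*l^3 + 175*l^2 - 500*l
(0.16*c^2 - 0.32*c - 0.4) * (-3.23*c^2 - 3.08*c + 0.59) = -0.5168*c^4 + 0.5408*c^3 + 2.372*c^2 + 1.0432*c - 0.236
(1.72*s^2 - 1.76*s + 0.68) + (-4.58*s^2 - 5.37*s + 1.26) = -2.86*s^2 - 7.13*s + 1.94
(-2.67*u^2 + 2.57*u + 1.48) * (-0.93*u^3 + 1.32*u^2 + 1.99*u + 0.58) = 2.4831*u^5 - 5.9145*u^4 - 3.2973*u^3 + 5.5193*u^2 + 4.4358*u + 0.8584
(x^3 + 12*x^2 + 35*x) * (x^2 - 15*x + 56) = x^5 - 3*x^4 - 89*x^3 + 147*x^2 + 1960*x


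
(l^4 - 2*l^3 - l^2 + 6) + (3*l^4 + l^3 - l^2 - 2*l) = 4*l^4 - l^3 - 2*l^2 - 2*l + 6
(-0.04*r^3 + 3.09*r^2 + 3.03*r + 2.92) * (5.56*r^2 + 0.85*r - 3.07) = -0.2224*r^5 + 17.1464*r^4 + 19.5961*r^3 + 9.3244*r^2 - 6.8201*r - 8.9644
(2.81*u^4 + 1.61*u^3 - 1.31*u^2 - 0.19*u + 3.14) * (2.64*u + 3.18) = 7.4184*u^5 + 13.1862*u^4 + 1.6614*u^3 - 4.6674*u^2 + 7.6854*u + 9.9852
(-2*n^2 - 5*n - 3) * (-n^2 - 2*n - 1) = 2*n^4 + 9*n^3 + 15*n^2 + 11*n + 3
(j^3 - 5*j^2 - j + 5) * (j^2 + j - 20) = j^5 - 4*j^4 - 26*j^3 + 104*j^2 + 25*j - 100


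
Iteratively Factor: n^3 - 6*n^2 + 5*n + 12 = (n - 4)*(n^2 - 2*n - 3) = (n - 4)*(n + 1)*(n - 3)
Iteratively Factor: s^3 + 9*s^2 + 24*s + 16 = (s + 4)*(s^2 + 5*s + 4) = (s + 4)^2*(s + 1)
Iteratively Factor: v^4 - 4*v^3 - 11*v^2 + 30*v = (v - 2)*(v^3 - 2*v^2 - 15*v) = (v - 2)*(v + 3)*(v^2 - 5*v) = (v - 5)*(v - 2)*(v + 3)*(v)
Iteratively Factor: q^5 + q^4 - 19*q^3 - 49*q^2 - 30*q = (q + 3)*(q^4 - 2*q^3 - 13*q^2 - 10*q) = (q + 1)*(q + 3)*(q^3 - 3*q^2 - 10*q) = q*(q + 1)*(q + 3)*(q^2 - 3*q - 10) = q*(q + 1)*(q + 2)*(q + 3)*(q - 5)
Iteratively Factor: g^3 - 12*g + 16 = (g - 2)*(g^2 + 2*g - 8) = (g - 2)*(g + 4)*(g - 2)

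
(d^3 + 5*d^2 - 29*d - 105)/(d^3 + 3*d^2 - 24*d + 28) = (d^2 - 2*d - 15)/(d^2 - 4*d + 4)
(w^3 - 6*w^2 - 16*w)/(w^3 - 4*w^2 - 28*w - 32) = w/(w + 2)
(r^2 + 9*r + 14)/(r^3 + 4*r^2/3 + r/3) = 3*(r^2 + 9*r + 14)/(r*(3*r^2 + 4*r + 1))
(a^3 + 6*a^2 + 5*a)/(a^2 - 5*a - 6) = a*(a + 5)/(a - 6)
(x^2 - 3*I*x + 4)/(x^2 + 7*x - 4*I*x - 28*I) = (x + I)/(x + 7)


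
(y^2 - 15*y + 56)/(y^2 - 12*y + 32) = (y - 7)/(y - 4)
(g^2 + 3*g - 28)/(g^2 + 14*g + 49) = (g - 4)/(g + 7)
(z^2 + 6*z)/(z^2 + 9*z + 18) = z/(z + 3)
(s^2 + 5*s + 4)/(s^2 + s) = (s + 4)/s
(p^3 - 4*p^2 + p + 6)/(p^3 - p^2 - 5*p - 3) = (p - 2)/(p + 1)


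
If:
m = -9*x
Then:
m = -9*x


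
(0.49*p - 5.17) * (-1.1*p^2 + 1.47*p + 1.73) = -0.539*p^3 + 6.4073*p^2 - 6.7522*p - 8.9441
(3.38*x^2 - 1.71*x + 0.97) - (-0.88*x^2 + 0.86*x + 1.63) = 4.26*x^2 - 2.57*x - 0.66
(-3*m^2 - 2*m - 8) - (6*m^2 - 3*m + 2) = -9*m^2 + m - 10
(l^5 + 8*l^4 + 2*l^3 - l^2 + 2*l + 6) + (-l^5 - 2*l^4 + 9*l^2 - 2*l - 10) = 6*l^4 + 2*l^3 + 8*l^2 - 4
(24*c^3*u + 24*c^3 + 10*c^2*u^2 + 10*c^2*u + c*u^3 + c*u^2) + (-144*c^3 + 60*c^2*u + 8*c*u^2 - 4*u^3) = 24*c^3*u - 120*c^3 + 10*c^2*u^2 + 70*c^2*u + c*u^3 + 9*c*u^2 - 4*u^3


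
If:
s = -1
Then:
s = -1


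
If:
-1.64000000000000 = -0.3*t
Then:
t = 5.47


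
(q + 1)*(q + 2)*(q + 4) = q^3 + 7*q^2 + 14*q + 8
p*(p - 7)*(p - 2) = p^3 - 9*p^2 + 14*p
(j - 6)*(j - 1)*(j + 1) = j^3 - 6*j^2 - j + 6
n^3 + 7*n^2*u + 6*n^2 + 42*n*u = n*(n + 6)*(n + 7*u)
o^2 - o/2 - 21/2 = (o - 7/2)*(o + 3)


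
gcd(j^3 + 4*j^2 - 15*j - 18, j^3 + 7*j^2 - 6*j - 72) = j^2 + 3*j - 18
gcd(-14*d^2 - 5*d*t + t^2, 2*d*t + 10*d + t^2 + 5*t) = 2*d + t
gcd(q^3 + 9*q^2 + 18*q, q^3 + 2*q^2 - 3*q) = q^2 + 3*q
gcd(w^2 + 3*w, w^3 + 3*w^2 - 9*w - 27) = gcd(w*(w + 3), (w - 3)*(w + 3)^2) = w + 3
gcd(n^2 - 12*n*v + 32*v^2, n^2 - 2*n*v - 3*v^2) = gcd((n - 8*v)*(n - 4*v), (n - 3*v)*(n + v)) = 1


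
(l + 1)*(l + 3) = l^2 + 4*l + 3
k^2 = k^2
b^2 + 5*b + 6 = (b + 2)*(b + 3)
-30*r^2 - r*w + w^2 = (-6*r + w)*(5*r + w)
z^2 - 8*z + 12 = (z - 6)*(z - 2)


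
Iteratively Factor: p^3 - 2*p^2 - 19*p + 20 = (p - 5)*(p^2 + 3*p - 4) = (p - 5)*(p - 1)*(p + 4)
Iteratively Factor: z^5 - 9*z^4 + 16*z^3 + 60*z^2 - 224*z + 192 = (z + 3)*(z^4 - 12*z^3 + 52*z^2 - 96*z + 64) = (z - 4)*(z + 3)*(z^3 - 8*z^2 + 20*z - 16) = (z - 4)*(z - 2)*(z + 3)*(z^2 - 6*z + 8) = (z - 4)^2*(z - 2)*(z + 3)*(z - 2)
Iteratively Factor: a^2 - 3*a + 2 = (a - 1)*(a - 2)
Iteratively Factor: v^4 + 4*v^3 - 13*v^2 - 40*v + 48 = (v - 3)*(v^3 + 7*v^2 + 8*v - 16) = (v - 3)*(v + 4)*(v^2 + 3*v - 4) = (v - 3)*(v + 4)^2*(v - 1)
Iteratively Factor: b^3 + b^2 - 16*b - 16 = (b + 4)*(b^2 - 3*b - 4) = (b + 1)*(b + 4)*(b - 4)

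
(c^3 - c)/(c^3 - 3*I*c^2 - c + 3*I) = c/(c - 3*I)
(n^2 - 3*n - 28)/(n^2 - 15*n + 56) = (n + 4)/(n - 8)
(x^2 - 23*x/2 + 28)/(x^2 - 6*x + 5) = (x^2 - 23*x/2 + 28)/(x^2 - 6*x + 5)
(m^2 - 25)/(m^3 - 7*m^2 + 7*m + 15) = (m + 5)/(m^2 - 2*m - 3)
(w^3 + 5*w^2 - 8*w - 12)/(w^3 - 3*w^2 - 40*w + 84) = (w + 1)/(w - 7)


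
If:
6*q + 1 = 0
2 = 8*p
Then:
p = 1/4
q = -1/6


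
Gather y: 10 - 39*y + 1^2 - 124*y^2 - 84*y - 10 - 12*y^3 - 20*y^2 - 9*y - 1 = -12*y^3 - 144*y^2 - 132*y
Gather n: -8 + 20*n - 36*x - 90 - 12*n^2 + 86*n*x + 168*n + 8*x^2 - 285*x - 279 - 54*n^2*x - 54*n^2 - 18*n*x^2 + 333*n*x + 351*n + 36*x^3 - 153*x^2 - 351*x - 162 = n^2*(-54*x - 66) + n*(-18*x^2 + 419*x + 539) + 36*x^3 - 145*x^2 - 672*x - 539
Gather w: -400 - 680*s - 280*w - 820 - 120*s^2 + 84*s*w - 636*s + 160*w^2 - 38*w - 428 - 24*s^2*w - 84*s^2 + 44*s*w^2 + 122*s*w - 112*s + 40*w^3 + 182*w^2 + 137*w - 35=-204*s^2 - 1428*s + 40*w^3 + w^2*(44*s + 342) + w*(-24*s^2 + 206*s - 181) - 1683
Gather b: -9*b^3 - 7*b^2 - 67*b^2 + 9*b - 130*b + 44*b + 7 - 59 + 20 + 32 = -9*b^3 - 74*b^2 - 77*b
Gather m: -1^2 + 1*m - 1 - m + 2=0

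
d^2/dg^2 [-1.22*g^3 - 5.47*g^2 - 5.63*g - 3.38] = -7.32*g - 10.94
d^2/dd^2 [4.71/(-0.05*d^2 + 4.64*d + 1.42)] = (-0.02355*d^2 + 2.18544*d + 4.71*(0.1*d - 4.64)*(0.2*d - 9.28) + 0.66882)/(-0.05*d^2 + 4.64*d + 1.42)^3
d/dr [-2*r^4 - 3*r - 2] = -8*r^3 - 3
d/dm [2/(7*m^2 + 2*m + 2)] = 4*(-7*m - 1)/(7*m^2 + 2*m + 2)^2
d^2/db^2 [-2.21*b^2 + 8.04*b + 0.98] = -4.42000000000000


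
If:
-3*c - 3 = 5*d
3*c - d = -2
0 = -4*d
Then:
No Solution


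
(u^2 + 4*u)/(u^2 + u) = (u + 4)/(u + 1)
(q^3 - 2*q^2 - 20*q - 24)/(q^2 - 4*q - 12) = q + 2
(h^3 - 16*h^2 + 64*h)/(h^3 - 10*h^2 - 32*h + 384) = h/(h + 6)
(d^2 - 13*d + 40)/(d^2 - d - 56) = (d - 5)/(d + 7)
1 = 1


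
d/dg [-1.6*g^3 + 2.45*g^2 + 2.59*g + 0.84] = -4.8*g^2 + 4.9*g + 2.59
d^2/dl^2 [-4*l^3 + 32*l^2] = 64 - 24*l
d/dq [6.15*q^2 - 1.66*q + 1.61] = 12.3*q - 1.66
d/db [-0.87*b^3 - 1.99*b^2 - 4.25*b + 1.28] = -2.61*b^2 - 3.98*b - 4.25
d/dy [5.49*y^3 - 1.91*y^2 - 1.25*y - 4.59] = 16.47*y^2 - 3.82*y - 1.25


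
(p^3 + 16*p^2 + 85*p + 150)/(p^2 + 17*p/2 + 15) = 2*(p^2 + 10*p + 25)/(2*p + 5)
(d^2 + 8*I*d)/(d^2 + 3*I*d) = (d + 8*I)/(d + 3*I)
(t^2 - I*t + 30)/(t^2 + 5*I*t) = (t - 6*I)/t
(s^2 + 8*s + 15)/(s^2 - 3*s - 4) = (s^2 + 8*s + 15)/(s^2 - 3*s - 4)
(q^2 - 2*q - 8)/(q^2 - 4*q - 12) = (q - 4)/(q - 6)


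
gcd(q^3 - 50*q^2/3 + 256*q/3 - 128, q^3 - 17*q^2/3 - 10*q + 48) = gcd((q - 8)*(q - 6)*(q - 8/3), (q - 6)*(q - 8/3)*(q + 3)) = q^2 - 26*q/3 + 16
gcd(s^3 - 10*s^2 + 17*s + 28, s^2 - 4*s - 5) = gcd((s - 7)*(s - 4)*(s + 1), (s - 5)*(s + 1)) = s + 1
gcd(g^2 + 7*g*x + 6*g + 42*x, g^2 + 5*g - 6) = g + 6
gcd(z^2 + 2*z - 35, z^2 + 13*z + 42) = z + 7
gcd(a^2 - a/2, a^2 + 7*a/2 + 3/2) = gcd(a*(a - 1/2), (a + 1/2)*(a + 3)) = 1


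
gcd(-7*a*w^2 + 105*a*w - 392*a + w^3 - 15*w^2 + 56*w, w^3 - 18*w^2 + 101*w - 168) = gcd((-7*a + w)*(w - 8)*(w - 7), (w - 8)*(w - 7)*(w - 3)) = w^2 - 15*w + 56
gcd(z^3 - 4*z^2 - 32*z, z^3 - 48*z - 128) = z^2 - 4*z - 32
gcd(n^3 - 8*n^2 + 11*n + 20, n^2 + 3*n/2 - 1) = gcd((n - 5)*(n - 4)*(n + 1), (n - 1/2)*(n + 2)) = 1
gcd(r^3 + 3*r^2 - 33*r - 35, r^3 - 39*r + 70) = r^2 + 2*r - 35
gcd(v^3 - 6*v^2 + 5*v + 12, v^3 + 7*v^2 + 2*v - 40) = 1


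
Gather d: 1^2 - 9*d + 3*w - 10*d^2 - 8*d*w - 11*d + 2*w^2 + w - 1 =-10*d^2 + d*(-8*w - 20) + 2*w^2 + 4*w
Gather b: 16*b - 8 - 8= 16*b - 16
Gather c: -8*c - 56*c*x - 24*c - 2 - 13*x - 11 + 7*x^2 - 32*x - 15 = c*(-56*x - 32) + 7*x^2 - 45*x - 28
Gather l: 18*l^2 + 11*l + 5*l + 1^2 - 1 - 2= 18*l^2 + 16*l - 2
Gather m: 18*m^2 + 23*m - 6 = 18*m^2 + 23*m - 6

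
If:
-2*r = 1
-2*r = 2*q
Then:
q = 1/2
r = -1/2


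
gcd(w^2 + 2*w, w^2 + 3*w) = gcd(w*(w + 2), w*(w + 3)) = w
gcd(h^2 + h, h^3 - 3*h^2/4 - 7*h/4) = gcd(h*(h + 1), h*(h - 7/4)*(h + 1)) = h^2 + h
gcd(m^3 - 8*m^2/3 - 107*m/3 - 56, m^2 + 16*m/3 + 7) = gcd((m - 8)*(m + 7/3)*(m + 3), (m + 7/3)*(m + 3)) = m^2 + 16*m/3 + 7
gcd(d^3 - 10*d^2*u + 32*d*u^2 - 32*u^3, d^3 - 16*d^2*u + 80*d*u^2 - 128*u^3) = d^2 - 8*d*u + 16*u^2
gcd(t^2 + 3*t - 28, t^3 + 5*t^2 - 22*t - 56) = t^2 + 3*t - 28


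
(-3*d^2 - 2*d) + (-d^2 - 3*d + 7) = -4*d^2 - 5*d + 7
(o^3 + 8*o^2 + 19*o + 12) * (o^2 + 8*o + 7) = o^5 + 16*o^4 + 90*o^3 + 220*o^2 + 229*o + 84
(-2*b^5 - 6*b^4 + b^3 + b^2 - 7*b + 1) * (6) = -12*b^5 - 36*b^4 + 6*b^3 + 6*b^2 - 42*b + 6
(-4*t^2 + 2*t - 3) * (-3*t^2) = 12*t^4 - 6*t^3 + 9*t^2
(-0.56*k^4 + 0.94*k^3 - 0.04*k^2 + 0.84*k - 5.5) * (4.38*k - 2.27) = -2.4528*k^5 + 5.3884*k^4 - 2.309*k^3 + 3.77*k^2 - 25.9968*k + 12.485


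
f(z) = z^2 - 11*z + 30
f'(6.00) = 1.00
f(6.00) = 0.00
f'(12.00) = 13.00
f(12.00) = 42.00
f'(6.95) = 2.90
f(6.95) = 1.85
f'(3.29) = -4.42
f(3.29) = 4.63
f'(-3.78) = -18.56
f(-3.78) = 85.87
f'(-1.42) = -13.84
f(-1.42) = 47.64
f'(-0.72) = -12.44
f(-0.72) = 38.44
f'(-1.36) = -13.72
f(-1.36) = 46.81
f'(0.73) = -9.54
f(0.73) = 22.50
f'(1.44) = -8.12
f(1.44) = 16.23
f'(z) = 2*z - 11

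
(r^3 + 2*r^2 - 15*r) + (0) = r^3 + 2*r^2 - 15*r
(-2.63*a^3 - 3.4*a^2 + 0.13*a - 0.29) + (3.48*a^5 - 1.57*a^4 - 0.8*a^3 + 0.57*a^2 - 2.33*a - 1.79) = 3.48*a^5 - 1.57*a^4 - 3.43*a^3 - 2.83*a^2 - 2.2*a - 2.08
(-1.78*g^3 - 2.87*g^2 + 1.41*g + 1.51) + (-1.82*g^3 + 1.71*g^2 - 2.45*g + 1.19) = -3.6*g^3 - 1.16*g^2 - 1.04*g + 2.7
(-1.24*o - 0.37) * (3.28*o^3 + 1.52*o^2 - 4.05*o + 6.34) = -4.0672*o^4 - 3.0984*o^3 + 4.4596*o^2 - 6.3631*o - 2.3458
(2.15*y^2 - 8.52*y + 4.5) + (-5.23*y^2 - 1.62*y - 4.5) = -3.08*y^2 - 10.14*y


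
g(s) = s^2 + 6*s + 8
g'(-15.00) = -24.00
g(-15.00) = 143.00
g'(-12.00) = -18.00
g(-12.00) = 80.00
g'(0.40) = 6.80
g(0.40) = 10.56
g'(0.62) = 7.24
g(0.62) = 12.10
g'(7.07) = 20.14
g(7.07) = 100.40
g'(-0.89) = 4.22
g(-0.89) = 3.45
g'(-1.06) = 3.88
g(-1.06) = 2.76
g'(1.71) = 9.42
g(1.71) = 21.18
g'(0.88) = 7.76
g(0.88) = 14.05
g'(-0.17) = 5.66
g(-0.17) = 7.01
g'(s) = 2*s + 6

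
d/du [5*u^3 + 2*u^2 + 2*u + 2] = 15*u^2 + 4*u + 2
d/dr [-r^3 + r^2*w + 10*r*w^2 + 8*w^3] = -3*r^2 + 2*r*w + 10*w^2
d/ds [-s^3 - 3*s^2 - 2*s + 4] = -3*s^2 - 6*s - 2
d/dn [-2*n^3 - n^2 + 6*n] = -6*n^2 - 2*n + 6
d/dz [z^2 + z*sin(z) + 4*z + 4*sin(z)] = z*cos(z) + 2*z + sin(z) + 4*cos(z) + 4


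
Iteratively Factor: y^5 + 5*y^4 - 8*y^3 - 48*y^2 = (y)*(y^4 + 5*y^3 - 8*y^2 - 48*y) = y*(y + 4)*(y^3 + y^2 - 12*y) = y*(y + 4)^2*(y^2 - 3*y) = y^2*(y + 4)^2*(y - 3)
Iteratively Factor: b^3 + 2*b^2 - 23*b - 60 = (b - 5)*(b^2 + 7*b + 12) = (b - 5)*(b + 3)*(b + 4)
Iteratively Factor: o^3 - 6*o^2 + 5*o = (o)*(o^2 - 6*o + 5) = o*(o - 1)*(o - 5)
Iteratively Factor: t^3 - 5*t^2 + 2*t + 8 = (t + 1)*(t^2 - 6*t + 8) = (t - 4)*(t + 1)*(t - 2)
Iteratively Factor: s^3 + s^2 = (s)*(s^2 + s) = s*(s + 1)*(s)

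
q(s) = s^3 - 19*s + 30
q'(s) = 3*s^2 - 19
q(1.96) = 0.29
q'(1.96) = -7.48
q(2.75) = -1.45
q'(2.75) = 3.69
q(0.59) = 19.00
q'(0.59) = -17.96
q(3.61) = 8.46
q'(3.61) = 20.10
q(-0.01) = 30.19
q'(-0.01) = -19.00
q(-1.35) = 53.19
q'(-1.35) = -13.53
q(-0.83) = 45.20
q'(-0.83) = -16.93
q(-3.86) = 45.83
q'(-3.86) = 25.70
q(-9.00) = -528.00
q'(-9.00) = 224.00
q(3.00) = 0.00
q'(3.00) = 8.00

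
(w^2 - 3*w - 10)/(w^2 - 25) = (w + 2)/(w + 5)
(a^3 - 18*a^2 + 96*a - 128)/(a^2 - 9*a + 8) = (a^2 - 10*a + 16)/(a - 1)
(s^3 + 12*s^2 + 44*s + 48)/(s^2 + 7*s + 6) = (s^2 + 6*s + 8)/(s + 1)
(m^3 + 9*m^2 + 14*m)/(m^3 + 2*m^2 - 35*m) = (m + 2)/(m - 5)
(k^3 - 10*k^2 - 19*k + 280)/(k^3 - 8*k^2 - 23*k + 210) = (k - 8)/(k - 6)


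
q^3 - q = q*(q - 1)*(q + 1)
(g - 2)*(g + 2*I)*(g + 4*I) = g^3 - 2*g^2 + 6*I*g^2 - 8*g - 12*I*g + 16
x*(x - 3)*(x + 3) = x^3 - 9*x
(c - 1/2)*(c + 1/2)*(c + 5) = c^3 + 5*c^2 - c/4 - 5/4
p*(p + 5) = p^2 + 5*p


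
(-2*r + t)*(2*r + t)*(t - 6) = -4*r^2*t + 24*r^2 + t^3 - 6*t^2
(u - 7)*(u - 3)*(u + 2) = u^3 - 8*u^2 + u + 42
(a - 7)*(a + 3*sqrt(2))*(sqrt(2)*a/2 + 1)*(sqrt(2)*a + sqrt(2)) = a^4 - 6*a^3 + 4*sqrt(2)*a^3 - 24*sqrt(2)*a^2 - a^2 - 28*sqrt(2)*a - 36*a - 42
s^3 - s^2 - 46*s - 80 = (s - 8)*(s + 2)*(s + 5)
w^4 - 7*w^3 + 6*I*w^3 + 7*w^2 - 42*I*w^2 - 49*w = w*(w - 7)*(w - I)*(w + 7*I)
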